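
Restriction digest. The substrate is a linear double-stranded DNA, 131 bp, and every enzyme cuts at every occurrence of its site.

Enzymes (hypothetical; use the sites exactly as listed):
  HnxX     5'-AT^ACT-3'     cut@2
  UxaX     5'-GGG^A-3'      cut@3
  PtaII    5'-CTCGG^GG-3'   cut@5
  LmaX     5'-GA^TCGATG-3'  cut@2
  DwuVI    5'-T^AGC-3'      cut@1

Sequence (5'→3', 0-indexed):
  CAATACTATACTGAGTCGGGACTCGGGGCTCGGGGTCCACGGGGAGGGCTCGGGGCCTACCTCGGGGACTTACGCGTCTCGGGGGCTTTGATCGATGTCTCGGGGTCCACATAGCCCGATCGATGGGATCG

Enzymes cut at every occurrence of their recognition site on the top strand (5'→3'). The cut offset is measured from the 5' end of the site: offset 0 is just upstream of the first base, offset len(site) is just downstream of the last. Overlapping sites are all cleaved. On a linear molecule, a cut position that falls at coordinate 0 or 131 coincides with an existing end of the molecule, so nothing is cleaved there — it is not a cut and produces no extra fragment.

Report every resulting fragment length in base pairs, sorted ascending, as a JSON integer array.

Per-enzyme occurrences:
  HnxX ATACT/2: at [2, 7] ⇒ [4, 9]
  UxaX GGGA/3: at [17, 41, 64, 124] ⇒ [20, 44, 67, 127]
  PtaII CTCGGGG/5: at [21, 28, 48, 60, 77, 98] ⇒ [26, 33, 53, 65, 82, 103]
  LmaX GATCGATG/2: at [89, 117] ⇒ [91, 119]
  DwuVI TAGC/1: at [111] ⇒ [112]

Pooled cuts: [4, 9, 20, 26, 33, 44, 53, 65, 67, 82, 91, 103, 112, 119, 127]

Fragments:
  [0,4): 4 bp
  [4,9): 5 bp
  [9,20): 11 bp
  [20,26): 6 bp
  [26,33): 7 bp
  [33,44): 11 bp
  [44,53): 9 bp
  [53,65): 12 bp
  [65,67): 2 bp
  [67,82): 15 bp
  [82,91): 9 bp
  [91,103): 12 bp
  [103,112): 9 bp
  [112,119): 7 bp
  [119,127): 8 bp
  [127,131): 4 bp

[2,4,4,5,6,7,7,8,9,9,9,11,11,12,12,15]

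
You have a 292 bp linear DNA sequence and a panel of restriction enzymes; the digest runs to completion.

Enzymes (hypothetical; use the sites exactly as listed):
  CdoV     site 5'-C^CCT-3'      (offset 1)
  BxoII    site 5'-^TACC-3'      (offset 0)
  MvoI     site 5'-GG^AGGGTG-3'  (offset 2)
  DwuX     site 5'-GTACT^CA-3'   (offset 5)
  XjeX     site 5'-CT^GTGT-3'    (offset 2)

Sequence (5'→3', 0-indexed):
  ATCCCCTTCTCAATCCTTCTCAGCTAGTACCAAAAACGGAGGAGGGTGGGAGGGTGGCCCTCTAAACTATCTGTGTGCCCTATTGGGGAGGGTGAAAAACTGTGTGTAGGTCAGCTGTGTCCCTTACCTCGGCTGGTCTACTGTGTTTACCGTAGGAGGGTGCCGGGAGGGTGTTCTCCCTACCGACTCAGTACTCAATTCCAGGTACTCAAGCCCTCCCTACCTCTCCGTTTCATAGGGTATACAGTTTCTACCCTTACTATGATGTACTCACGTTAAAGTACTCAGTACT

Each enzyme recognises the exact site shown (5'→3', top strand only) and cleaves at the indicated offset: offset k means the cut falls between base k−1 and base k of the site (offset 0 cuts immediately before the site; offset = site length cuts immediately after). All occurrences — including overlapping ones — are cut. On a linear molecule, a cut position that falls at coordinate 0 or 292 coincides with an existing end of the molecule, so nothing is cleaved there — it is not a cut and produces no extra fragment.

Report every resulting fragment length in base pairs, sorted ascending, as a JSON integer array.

[2,2,3,3,4,4,5,5,5,6,7,8,8,9,10,11,11,13,14,14,14,15,15,15,17,18,23,31]

Per-enzyme occurrences:
  CdoV (CCCT, off=1): starts [3, 57, 77, 120, 177, 213, 217, 253] → cuts [4, 58, 78, 121, 178, 214, 218, 254]
  BxoII (TACC, off=0): starts [27, 124, 147, 180, 220, 251] → cuts [27, 124, 147, 180, 220, 251]
  MvoI (GGAGGGTG, off=2): starts [40, 48, 86, 154, 165] → cuts [42, 50, 88, 156, 167]
  DwuX (GTACTCA, off=5): starts [190, 204, 266, 280] → cuts [195, 209, 271, 285]
  XjeX (CTGTGT, off=2): starts [70, 99, 114, 140] → cuts [72, 101, 116, 142]

All cut coordinates (distinct, sorted): [4, 27, 42, 50, 58, 72, 78, 88, 101, 116, 121, 124, 142, 147, 156, 167, 178, 180, 195, 209, 214, 218, 220, 251, 254, 271, 285]

Fragments:
  [0,4): 4 bp
  [4,27): 23 bp
  [27,42): 15 bp
  [42,50): 8 bp
  [50,58): 8 bp
  [58,72): 14 bp
  [72,78): 6 bp
  [78,88): 10 bp
  [88,101): 13 bp
  [101,116): 15 bp
  [116,121): 5 bp
  [121,124): 3 bp
  [124,142): 18 bp
  [142,147): 5 bp
  [147,156): 9 bp
  [156,167): 11 bp
  [167,178): 11 bp
  [178,180): 2 bp
  [180,195): 15 bp
  [195,209): 14 bp
  [209,214): 5 bp
  [214,218): 4 bp
  [218,220): 2 bp
  [220,251): 31 bp
  [251,254): 3 bp
  [254,271): 17 bp
  [271,285): 14 bp
  [285,292): 7 bp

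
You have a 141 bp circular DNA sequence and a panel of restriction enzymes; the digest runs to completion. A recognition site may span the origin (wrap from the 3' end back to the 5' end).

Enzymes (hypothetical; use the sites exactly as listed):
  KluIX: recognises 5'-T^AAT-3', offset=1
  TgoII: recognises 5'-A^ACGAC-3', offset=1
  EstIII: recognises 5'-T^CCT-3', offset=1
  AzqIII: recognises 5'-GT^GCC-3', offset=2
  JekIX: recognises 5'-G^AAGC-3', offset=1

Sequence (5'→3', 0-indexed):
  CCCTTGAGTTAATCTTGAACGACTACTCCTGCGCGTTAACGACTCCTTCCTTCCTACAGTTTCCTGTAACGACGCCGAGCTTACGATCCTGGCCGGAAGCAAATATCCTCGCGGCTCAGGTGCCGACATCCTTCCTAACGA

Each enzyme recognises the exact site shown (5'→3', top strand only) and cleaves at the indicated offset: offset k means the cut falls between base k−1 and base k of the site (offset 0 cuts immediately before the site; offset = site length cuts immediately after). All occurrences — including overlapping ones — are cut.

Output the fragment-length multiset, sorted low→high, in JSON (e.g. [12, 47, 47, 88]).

[4,4,4,4,6,6,8,8,9,9,10,10,11,14,15,19]

Site scan:
  KluIX TAAT/1: at [9] ⇒ [10]
  TgoII AACGAC/1: at [17, 37, 67, 136] ⇒ [18, 38, 68, 137]
  EstIII TCCT/1: at [26, 43, 47, 51, 61, 86, 105, 128, 132] ⇒ [27, 44, 48, 52, 62, 87, 106, 129, 133]
  AzqIII GTGCC/2: at [119] ⇒ [121]
  JekIX GAAGC/1: at [95] ⇒ [96]

All cut coordinates (distinct, sorted): [10, 18, 27, 38, 44, 48, 52, 62, 68, 87, 96, 106, 121, 129, 133, 137]

Fragments:
  10→18: 8 bp
  18→27: 9 bp
  27→38: 11 bp
  38→44: 6 bp
  44→48: 4 bp
  48→52: 4 bp
  52→62: 10 bp
  62→68: 6 bp
  68→87: 19 bp
  87→96: 9 bp
  96→106: 10 bp
  106→121: 15 bp
  121→129: 8 bp
  129→133: 4 bp
  133→137: 4 bp
  137→10 (wrap): 141-137+10 = 14 bp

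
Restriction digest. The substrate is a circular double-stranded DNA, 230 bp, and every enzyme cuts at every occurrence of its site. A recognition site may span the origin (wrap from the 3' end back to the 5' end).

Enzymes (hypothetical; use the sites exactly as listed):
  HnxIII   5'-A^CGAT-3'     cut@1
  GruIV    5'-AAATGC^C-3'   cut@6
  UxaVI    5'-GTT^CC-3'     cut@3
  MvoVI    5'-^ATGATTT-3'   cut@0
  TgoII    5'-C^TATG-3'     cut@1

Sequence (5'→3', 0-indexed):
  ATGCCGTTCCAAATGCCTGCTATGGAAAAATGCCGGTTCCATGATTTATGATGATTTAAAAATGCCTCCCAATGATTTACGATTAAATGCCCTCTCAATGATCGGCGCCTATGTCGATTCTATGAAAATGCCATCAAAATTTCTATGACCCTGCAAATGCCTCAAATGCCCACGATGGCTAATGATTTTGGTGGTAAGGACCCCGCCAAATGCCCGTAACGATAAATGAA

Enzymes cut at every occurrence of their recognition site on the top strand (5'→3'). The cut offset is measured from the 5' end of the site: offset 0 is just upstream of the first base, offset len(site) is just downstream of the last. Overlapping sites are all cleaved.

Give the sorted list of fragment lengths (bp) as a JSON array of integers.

Site scan:
  HnxIII (ACGAT, off=1): starts [78, 171, 218] → cuts [79, 172, 219]
  GruIV (AAATGCC, off=6): starts [10, 27, 59, 84, 125, 154, 163, 207, 228] → cuts [4, 16, 33, 65, 90, 131, 160, 169, 213]
  UxaVI (GTTCC, off=3): starts [5, 35] → cuts [8, 38]
  MvoVI (ATGATTT, off=0): starts [40, 50, 71, 181] → cuts [40, 50, 71, 181]
  TgoII (CTATG, off=1): starts [19, 108, 119, 142] → cuts [20, 109, 120, 143]

All cut coordinates (distinct, sorted): [4, 8, 16, 20, 33, 38, 40, 50, 65, 71, 79, 90, 109, 120, 131, 143, 160, 169, 172, 181, 213, 219]

Fragment lengths:
  4→8: 4 bp
  8→16: 8 bp
  16→20: 4 bp
  20→33: 13 bp
  33→38: 5 bp
  38→40: 2 bp
  40→50: 10 bp
  50→65: 15 bp
  65→71: 6 bp
  71→79: 8 bp
  79→90: 11 bp
  90→109: 19 bp
  109→120: 11 bp
  120→131: 11 bp
  131→143: 12 bp
  143→160: 17 bp
  160→169: 9 bp
  169→172: 3 bp
  172→181: 9 bp
  181→213: 32 bp
  213→219: 6 bp
  219→4 (wrap): 230-219+4 = 15 bp

[2,3,4,4,5,6,6,8,8,9,9,10,11,11,11,12,13,15,15,17,19,32]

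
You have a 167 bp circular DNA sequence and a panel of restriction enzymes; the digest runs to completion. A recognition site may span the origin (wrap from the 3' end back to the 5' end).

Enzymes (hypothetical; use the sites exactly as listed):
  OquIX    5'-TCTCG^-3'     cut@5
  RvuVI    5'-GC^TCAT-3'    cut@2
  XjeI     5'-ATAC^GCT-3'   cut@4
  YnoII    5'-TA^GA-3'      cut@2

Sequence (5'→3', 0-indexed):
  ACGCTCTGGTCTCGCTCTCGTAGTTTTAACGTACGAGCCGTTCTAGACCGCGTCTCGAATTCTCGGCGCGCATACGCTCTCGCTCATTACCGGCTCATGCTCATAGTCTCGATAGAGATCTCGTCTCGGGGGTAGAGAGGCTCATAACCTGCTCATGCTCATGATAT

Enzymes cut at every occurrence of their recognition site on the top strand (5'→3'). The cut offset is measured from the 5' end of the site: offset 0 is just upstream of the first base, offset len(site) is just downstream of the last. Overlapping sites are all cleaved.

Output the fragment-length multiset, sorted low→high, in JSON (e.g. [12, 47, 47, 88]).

Site scan:
  OquIX TCTCG/5: at [9, 15, 52, 60, 77, 106, 118, 123] ⇒ [14, 20, 57, 65, 82, 111, 123, 128]
  RvuVI GCTCAT/2: at [81, 92, 98, 139, 150, 156] ⇒ [83, 94, 100, 141, 152, 158]
  XjeI ATACGCT/4: at [71, 165] ⇒ [2, 75]
  YnoII TAGA/2: at [43, 112, 132] ⇒ [45, 114, 134]

Pooled cuts: [2, 14, 20, 45, 57, 65, 75, 82, 83, 94, 100, 111, 114, 123, 128, 134, 141, 152, 158]

Fragments:
  2→14: 12 bp
  14→20: 6 bp
  20→45: 25 bp
  45→57: 12 bp
  57→65: 8 bp
  65→75: 10 bp
  75→82: 7 bp
  82→83: 1 bp
  83→94: 11 bp
  94→100: 6 bp
  100→111: 11 bp
  111→114: 3 bp
  114→123: 9 bp
  123→128: 5 bp
  128→134: 6 bp
  134→141: 7 bp
  141→152: 11 bp
  152→158: 6 bp
  158→2 (wrap): 167-158+2 = 11 bp

[1,3,5,6,6,6,6,7,7,8,9,10,11,11,11,11,12,12,25]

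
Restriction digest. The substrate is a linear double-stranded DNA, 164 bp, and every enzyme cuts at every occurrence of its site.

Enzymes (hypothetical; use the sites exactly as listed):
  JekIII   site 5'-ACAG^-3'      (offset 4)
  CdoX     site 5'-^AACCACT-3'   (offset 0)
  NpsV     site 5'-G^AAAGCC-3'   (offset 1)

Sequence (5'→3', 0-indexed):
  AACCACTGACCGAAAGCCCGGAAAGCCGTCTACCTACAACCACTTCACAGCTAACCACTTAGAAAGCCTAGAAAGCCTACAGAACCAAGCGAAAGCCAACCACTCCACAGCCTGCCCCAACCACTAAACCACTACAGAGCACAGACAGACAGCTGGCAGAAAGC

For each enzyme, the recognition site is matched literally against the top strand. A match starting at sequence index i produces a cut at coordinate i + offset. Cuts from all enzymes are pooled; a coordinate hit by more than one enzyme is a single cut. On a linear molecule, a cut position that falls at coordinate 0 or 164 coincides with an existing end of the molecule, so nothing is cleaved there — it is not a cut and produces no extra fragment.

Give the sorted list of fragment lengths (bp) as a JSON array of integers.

Site scan:
  JekIII ACAG/4: at [46, 78, 106, 133, 140, 144, 148] ⇒ [50, 82, 110, 137, 144, 148, 152]
  CdoX AACCACT/0: at [0, 37, 52, 97, 118, 126] ⇒ [37, 52, 97, 118, 126] (position 0 is a terminus of the linear molecule — no cut)
  NpsV GAAAGCC/1: at [11, 20, 61, 70, 90] ⇒ [12, 21, 62, 71, 91]

All cut coordinates (distinct, sorted): [12, 21, 37, 50, 52, 62, 71, 82, 91, 97, 110, 118, 126, 137, 144, 148, 152]

Fragment lengths:
  [0,12): 12 bp
  [12,21): 9 bp
  [21,37): 16 bp
  [37,50): 13 bp
  [50,52): 2 bp
  [52,62): 10 bp
  [62,71): 9 bp
  [71,82): 11 bp
  [82,91): 9 bp
  [91,97): 6 bp
  [97,110): 13 bp
  [110,118): 8 bp
  [118,126): 8 bp
  [126,137): 11 bp
  [137,144): 7 bp
  [144,148): 4 bp
  [148,152): 4 bp
  [152,164): 12 bp

[2,4,4,6,7,8,8,9,9,9,10,11,11,12,12,13,13,16]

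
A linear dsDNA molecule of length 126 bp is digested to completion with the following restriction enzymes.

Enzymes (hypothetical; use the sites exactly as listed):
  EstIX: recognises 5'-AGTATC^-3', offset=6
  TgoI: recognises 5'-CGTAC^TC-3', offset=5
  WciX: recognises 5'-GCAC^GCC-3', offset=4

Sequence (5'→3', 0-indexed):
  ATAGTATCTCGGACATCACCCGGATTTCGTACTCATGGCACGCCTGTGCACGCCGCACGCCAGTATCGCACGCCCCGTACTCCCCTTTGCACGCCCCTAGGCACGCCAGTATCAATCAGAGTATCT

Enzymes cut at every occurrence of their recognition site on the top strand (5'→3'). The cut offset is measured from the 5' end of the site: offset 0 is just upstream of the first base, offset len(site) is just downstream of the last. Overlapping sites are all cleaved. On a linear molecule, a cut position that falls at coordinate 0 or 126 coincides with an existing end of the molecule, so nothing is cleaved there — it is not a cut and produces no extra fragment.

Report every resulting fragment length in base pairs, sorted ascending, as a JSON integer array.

[1,4,7,8,9,9,9,9,10,12,12,12,24]

Site scan:
  EstIX AGTATC/6: at [2, 61, 107, 119] ⇒ [8, 67, 113, 125]
  TgoI CGTACTC/5: at [27, 75] ⇒ [32, 80]
  WciX GCACGCC/4: at [37, 47, 54, 67, 88, 100] ⇒ [41, 51, 58, 71, 92, 104]

All cut coordinates (distinct, sorted): [8, 32, 41, 51, 58, 67, 71, 80, 92, 104, 113, 125]

Fragments:
  [0,8): 8 bp
  [8,32): 24 bp
  [32,41): 9 bp
  [41,51): 10 bp
  [51,58): 7 bp
  [58,67): 9 bp
  [67,71): 4 bp
  [71,80): 9 bp
  [80,92): 12 bp
  [92,104): 12 bp
  [104,113): 9 bp
  [113,125): 12 bp
  [125,126): 1 bp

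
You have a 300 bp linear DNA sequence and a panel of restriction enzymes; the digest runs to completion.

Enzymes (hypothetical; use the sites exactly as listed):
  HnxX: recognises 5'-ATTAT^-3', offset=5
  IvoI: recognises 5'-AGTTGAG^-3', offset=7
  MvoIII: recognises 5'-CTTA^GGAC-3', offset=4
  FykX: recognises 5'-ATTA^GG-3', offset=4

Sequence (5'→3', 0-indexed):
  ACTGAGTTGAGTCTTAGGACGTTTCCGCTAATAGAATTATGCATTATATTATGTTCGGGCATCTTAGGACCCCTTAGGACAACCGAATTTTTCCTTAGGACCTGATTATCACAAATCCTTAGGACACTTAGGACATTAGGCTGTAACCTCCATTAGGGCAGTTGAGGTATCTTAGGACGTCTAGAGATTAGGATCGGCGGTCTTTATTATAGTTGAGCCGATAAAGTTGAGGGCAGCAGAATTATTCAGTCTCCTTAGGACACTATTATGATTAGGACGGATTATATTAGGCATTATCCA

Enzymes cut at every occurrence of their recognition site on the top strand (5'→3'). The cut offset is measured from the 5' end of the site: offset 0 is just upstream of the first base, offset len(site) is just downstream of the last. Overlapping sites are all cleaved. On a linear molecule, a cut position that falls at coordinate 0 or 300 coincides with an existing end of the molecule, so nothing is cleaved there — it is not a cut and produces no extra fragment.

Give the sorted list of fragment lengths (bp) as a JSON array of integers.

[3,4,5,5,5,7,7,8,8,8,9,10,11,11,11,12,12,12,12,14,14,14,16,17,20,21,24]

Scan for sites:
  HnxX ATTAT/5: at [35, 42, 47, 104, 205, 240, 264, 280, 292] ⇒ [40, 47, 52, 109, 210, 245, 269, 285, 297]
  IvoI AGTTGAG/7: at [4, 159, 210, 224] ⇒ [11, 166, 217, 231]
  MvoIII CTTAGGAC/4: at [12, 62, 72, 93, 117, 126, 170, 253] ⇒ [16, 66, 76, 97, 121, 130, 174, 257]
  FykX ATTAGG/4: at [134, 151, 186, 270, 285] ⇒ [138, 155, 190, 274, 289]

Pooled cuts: [11, 16, 40, 47, 52, 66, 76, 97, 109, 121, 130, 138, 155, 166, 174, 190, 210, 217, 231, 245, 257, 269, 274, 285, 289, 297]

Fragment lengths:
  [0,11): 11 bp
  [11,16): 5 bp
  [16,40): 24 bp
  [40,47): 7 bp
  [47,52): 5 bp
  [52,66): 14 bp
  [66,76): 10 bp
  [76,97): 21 bp
  [97,109): 12 bp
  [109,121): 12 bp
  [121,130): 9 bp
  [130,138): 8 bp
  [138,155): 17 bp
  [155,166): 11 bp
  [166,174): 8 bp
  [174,190): 16 bp
  [190,210): 20 bp
  [210,217): 7 bp
  [217,231): 14 bp
  [231,245): 14 bp
  [245,257): 12 bp
  [257,269): 12 bp
  [269,274): 5 bp
  [274,285): 11 bp
  [285,289): 4 bp
  [289,297): 8 bp
  [297,300): 3 bp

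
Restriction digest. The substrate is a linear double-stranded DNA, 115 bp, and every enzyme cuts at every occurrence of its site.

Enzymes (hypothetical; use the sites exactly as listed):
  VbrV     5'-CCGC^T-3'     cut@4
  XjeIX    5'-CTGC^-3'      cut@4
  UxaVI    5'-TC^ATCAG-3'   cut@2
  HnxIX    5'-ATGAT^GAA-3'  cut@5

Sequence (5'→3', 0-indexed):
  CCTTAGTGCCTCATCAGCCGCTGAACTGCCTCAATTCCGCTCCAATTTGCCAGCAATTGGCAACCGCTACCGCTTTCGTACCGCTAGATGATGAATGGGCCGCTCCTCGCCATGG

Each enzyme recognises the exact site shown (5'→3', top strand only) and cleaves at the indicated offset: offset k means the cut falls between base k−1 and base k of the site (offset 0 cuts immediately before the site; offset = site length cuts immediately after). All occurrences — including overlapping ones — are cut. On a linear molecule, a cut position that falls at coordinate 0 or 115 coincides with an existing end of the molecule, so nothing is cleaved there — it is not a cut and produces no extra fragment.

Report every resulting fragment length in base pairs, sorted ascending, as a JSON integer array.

Per-enzyme occurrences:
  VbrV CCGCT/4: at [17, 36, 63, 69, 80, 99] ⇒ [21, 40, 67, 73, 84, 103]
  XjeIX CTGC/4: at [25] ⇒ [29]
  UxaVI TCATCAG/2: at [10] ⇒ [12]
  HnxIX ATGATGAA/5: at [87] ⇒ [92]

All cut coordinates (distinct, sorted): [12, 21, 29, 40, 67, 73, 84, 92, 103]

Fragment lengths:
  [0,12): 12 bp
  [12,21): 9 bp
  [21,29): 8 bp
  [29,40): 11 bp
  [40,67): 27 bp
  [67,73): 6 bp
  [73,84): 11 bp
  [84,92): 8 bp
  [92,103): 11 bp
  [103,115): 12 bp

[6,8,8,9,11,11,11,12,12,27]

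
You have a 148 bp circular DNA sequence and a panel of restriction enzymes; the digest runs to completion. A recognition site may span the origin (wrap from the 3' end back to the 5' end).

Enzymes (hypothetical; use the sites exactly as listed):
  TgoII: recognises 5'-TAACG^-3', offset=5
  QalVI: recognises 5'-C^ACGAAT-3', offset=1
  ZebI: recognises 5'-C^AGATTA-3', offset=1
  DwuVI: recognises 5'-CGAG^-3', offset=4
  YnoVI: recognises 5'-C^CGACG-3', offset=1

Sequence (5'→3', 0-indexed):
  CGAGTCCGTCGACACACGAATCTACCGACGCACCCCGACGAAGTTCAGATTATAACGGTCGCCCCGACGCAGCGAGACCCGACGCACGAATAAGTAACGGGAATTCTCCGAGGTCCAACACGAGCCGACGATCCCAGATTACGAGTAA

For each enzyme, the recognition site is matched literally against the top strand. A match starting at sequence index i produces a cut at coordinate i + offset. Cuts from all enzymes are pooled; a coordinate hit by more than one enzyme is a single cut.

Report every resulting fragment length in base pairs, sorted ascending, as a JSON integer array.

Per-enzyme occurrences:
  TgoII TAACG/5: at [52, 94, 145] ⇒ [2, 57, 99]
  QalVI CACGAAT/1: at [14, 84] ⇒ [15, 85]
  ZebI CAGATTA/1: at [45, 134] ⇒ [46, 135]
  DwuVI CGAG/4: at [0, 72, 108, 120, 141] ⇒ [4, 76, 112, 124, 145]
  YnoVI CCGACG/1: at [24, 34, 63, 78, 124] ⇒ [25, 35, 64, 79, 125]

All cut coordinates (distinct, sorted): [2, 4, 15, 25, 35, 46, 57, 64, 76, 79, 85, 99, 112, 124, 125, 135, 145]

Fragment lengths:
  2→4: 2 bp
  4→15: 11 bp
  15→25: 10 bp
  25→35: 10 bp
  35→46: 11 bp
  46→57: 11 bp
  57→64: 7 bp
  64→76: 12 bp
  76→79: 3 bp
  79→85: 6 bp
  85→99: 14 bp
  99→112: 13 bp
  112→124: 12 bp
  124→125: 1 bp
  125→135: 10 bp
  135→145: 10 bp
  145→2 (wrap): 148-145+2 = 5 bp

[1,2,3,5,6,7,10,10,10,10,11,11,11,12,12,13,14]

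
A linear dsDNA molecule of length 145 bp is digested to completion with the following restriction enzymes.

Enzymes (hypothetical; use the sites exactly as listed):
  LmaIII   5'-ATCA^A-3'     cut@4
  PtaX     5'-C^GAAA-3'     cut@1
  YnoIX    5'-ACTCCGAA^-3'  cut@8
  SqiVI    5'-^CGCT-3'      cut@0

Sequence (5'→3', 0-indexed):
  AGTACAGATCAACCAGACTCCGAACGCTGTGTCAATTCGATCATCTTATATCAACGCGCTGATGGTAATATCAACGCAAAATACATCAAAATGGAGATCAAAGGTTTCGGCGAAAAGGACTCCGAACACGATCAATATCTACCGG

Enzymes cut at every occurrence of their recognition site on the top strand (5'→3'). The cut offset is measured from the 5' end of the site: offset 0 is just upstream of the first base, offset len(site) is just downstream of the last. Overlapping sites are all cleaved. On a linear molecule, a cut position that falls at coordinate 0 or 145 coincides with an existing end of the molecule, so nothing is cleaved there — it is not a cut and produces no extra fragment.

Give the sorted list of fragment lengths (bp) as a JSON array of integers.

Site scan:
  LmaIII ATCAA/4: at [7, 49, 69, 84, 96, 130] ⇒ [11, 53, 73, 88, 100, 134]
  PtaX CGAAA/1: at [110] ⇒ [111]
  YnoIX ACTCCGAA/8: at [16, 118] ⇒ [24, 126]
  SqiVI CGCT/0: at [24, 56] ⇒ [24, 56]

All cut coordinates (distinct, sorted): [11, 24, 53, 56, 73, 88, 100, 111, 126, 134]

Fragment lengths:
  [0,11): 11 bp
  [11,24): 13 bp
  [24,53): 29 bp
  [53,56): 3 bp
  [56,73): 17 bp
  [73,88): 15 bp
  [88,100): 12 bp
  [100,111): 11 bp
  [111,126): 15 bp
  [126,134): 8 bp
  [134,145): 11 bp

[3,8,11,11,11,12,13,15,15,17,29]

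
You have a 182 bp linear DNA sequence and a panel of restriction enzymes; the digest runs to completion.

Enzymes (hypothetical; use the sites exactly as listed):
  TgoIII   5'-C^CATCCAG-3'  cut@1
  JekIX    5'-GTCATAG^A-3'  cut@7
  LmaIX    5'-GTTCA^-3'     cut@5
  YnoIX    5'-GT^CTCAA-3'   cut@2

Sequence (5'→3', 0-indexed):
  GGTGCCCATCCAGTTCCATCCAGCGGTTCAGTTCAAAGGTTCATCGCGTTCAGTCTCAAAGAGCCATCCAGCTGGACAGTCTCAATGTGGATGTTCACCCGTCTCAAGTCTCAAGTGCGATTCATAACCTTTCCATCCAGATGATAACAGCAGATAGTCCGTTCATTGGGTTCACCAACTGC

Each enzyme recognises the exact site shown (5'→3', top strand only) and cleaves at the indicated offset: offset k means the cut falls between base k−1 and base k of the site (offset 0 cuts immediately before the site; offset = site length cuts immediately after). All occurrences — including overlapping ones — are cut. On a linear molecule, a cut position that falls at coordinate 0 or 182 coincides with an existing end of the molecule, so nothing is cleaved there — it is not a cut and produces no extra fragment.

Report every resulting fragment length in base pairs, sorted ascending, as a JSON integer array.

[2,5,5,6,7,8,8,9,9,10,10,14,16,17,24,32]

Per-enzyme occurrences:
  TgoIII CCATCCAG/1: at [5, 15, 63, 132] ⇒ [6, 16, 64, 133]
  JekIX (GTCATAGA, off=7): no sites
  LmaIX GTTCA/5: at [25, 30, 38, 47, 92, 160, 169] ⇒ [30, 35, 43, 52, 97, 165, 174]
  YnoIX GTCTCAA/2: at [52, 78, 100, 107] ⇒ [54, 80, 102, 109]

Pooled cuts: [6, 16, 30, 35, 43, 52, 54, 64, 80, 97, 102, 109, 133, 165, 174]

Fragments:
  [0,6): 6 bp
  [6,16): 10 bp
  [16,30): 14 bp
  [30,35): 5 bp
  [35,43): 8 bp
  [43,52): 9 bp
  [52,54): 2 bp
  [54,64): 10 bp
  [64,80): 16 bp
  [80,97): 17 bp
  [97,102): 5 bp
  [102,109): 7 bp
  [109,133): 24 bp
  [133,165): 32 bp
  [165,174): 9 bp
  [174,182): 8 bp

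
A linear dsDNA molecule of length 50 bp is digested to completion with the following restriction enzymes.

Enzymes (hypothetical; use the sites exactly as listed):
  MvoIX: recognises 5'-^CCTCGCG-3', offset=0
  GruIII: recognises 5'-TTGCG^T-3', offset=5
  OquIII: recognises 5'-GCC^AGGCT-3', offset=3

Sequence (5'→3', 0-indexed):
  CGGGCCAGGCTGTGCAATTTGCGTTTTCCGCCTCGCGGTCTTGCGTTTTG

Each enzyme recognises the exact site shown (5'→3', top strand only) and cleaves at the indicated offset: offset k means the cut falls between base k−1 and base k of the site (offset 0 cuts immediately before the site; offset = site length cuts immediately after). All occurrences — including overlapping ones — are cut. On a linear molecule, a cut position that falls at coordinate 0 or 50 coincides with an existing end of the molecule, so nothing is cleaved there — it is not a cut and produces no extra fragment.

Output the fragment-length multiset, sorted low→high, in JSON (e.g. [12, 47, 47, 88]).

Per-enzyme occurrences:
  MvoIX CCTCGCG/0: at [30] ⇒ [30]
  GruIII TTGCGT/5: at [18, 40] ⇒ [23, 45]
  OquIII GCCAGGCT/3: at [3] ⇒ [6]

All cut coordinates (distinct, sorted): [6, 23, 30, 45]

Fragment lengths:
  [0,6): 6 bp
  [6,23): 17 bp
  [23,30): 7 bp
  [30,45): 15 bp
  [45,50): 5 bp

[5,6,7,15,17]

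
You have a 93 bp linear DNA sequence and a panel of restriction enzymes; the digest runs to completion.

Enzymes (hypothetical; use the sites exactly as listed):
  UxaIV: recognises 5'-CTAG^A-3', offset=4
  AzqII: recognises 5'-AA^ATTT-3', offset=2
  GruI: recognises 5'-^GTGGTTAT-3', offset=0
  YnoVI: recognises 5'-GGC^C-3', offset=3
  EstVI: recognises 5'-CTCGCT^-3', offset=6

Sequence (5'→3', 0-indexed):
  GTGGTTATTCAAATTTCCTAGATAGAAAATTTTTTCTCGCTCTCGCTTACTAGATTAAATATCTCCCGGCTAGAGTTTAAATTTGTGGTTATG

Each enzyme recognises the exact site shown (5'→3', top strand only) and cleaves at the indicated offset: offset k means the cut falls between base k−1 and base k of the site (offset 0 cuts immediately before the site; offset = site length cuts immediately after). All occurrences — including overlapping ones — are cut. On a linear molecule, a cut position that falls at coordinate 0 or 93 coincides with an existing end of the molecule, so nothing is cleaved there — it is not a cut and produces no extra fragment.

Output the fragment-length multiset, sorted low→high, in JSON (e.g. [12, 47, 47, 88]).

Site scan:
  UxaIV (CTAGA, off=4): starts [17, 49, 69] → cuts [21, 53, 73]
  AzqII (AAATTT, off=2): starts [10, 26, 78] → cuts [12, 28, 80]
  GruI (GTGGTTAT, off=0): starts [0, 84] → cuts [84] (position 0 is a terminus of the linear molecule — no cut)
  YnoVI (GGCC, off=3): no sites
  EstVI (CTCGCT, off=6): starts [35, 41] → cuts [41, 47]

All cut coordinates (distinct, sorted): [12, 21, 28, 41, 47, 53, 73, 80, 84]

Fragments:
  [0,12): 12 bp
  [12,21): 9 bp
  [21,28): 7 bp
  [28,41): 13 bp
  [41,47): 6 bp
  [47,53): 6 bp
  [53,73): 20 bp
  [73,80): 7 bp
  [80,84): 4 bp
  [84,93): 9 bp

[4,6,6,7,7,9,9,12,13,20]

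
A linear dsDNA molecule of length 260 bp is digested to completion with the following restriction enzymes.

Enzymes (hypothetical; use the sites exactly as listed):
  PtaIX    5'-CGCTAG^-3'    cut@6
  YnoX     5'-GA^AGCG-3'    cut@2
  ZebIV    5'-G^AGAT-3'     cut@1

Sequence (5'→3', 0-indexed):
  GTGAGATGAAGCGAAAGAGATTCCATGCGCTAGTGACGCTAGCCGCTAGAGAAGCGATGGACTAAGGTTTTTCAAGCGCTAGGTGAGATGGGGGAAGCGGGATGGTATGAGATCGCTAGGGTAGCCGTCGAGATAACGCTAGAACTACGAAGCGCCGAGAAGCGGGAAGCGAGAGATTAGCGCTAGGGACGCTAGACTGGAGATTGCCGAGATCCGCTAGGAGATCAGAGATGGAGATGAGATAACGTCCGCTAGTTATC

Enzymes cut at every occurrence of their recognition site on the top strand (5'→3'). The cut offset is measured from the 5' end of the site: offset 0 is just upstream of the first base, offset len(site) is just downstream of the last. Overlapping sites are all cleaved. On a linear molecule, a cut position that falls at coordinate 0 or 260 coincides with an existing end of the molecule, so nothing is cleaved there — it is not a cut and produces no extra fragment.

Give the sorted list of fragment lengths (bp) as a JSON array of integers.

[1,3,3,3,5,5,5,6,6,6,7,7,7,8,8,9,9,9,10,10,10,11,11,12,13,14,16,16,30]

Site scan:
  PtaIX CGCTAG/6: at [27, 36, 43, 76, 113, 136, 180, 189, 214, 249] ⇒ [33, 42, 49, 82, 119, 142, 186, 195, 220, 255]
  YnoX GAAGCG/2: at [7, 50, 93, 148, 158, 165] ⇒ [9, 52, 95, 150, 160, 167]
  ZebIV GAGAT/1: at [2, 16, 84, 108, 129, 172, 199, 208, 220, 227, 233, 238] ⇒ [3, 17, 85, 109, 130, 173, 200, 209, 221, 228, 234, 239]

All cut coordinates (distinct, sorted): [3, 9, 17, 33, 42, 49, 52, 82, 85, 95, 109, 119, 130, 142, 150, 160, 167, 173, 186, 195, 200, 209, 220, 221, 228, 234, 239, 255]

Fragment lengths:
  [0,3): 3 bp
  [3,9): 6 bp
  [9,17): 8 bp
  [17,33): 16 bp
  [33,42): 9 bp
  [42,49): 7 bp
  [49,52): 3 bp
  [52,82): 30 bp
  [82,85): 3 bp
  [85,95): 10 bp
  [95,109): 14 bp
  [109,119): 10 bp
  [119,130): 11 bp
  [130,142): 12 bp
  [142,150): 8 bp
  [150,160): 10 bp
  [160,167): 7 bp
  [167,173): 6 bp
  [173,186): 13 bp
  [186,195): 9 bp
  [195,200): 5 bp
  [200,209): 9 bp
  [209,220): 11 bp
  [220,221): 1 bp
  [221,228): 7 bp
  [228,234): 6 bp
  [234,239): 5 bp
  [239,255): 16 bp
  [255,260): 5 bp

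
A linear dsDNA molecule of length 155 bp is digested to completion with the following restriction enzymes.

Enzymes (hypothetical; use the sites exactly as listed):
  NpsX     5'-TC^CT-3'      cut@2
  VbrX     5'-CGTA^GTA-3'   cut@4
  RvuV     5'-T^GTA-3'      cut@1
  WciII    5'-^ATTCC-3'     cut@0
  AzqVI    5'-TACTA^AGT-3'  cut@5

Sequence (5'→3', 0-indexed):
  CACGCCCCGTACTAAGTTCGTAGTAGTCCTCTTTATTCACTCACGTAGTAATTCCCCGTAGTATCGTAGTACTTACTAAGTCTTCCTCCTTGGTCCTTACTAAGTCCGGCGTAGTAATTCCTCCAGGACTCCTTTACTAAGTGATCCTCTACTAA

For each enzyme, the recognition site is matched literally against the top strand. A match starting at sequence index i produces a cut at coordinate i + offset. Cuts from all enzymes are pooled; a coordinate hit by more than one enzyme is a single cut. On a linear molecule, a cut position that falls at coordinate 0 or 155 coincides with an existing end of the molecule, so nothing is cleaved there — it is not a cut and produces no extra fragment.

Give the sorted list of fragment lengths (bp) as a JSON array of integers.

[3,3,3,4,6,7,7,7,7,8,8,8,9,10,10,11,11,14,19]

Site scan:
  NpsX TCCT/2: at [26, 83, 86, 93, 118, 129, 144] ⇒ [28, 85, 88, 95, 120, 131, 146]
  VbrX CGTAGTA/4: at [18, 43, 56, 64, 109] ⇒ [22, 47, 60, 68, 113]
  RvuV (TGTA, off=1): no sites
  WciII ATTCC/0: at [50, 116] ⇒ [50, 116]
  AzqVI TACTAAGT/5: at [9, 73, 97, 134] ⇒ [14, 78, 102, 139]

Pooled cuts: [14, 22, 28, 47, 50, 60, 68, 78, 85, 88, 95, 102, 113, 116, 120, 131, 139, 146]

Fragment lengths:
  [0,14): 14 bp
  [14,22): 8 bp
  [22,28): 6 bp
  [28,47): 19 bp
  [47,50): 3 bp
  [50,60): 10 bp
  [60,68): 8 bp
  [68,78): 10 bp
  [78,85): 7 bp
  [85,88): 3 bp
  [88,95): 7 bp
  [95,102): 7 bp
  [102,113): 11 bp
  [113,116): 3 bp
  [116,120): 4 bp
  [120,131): 11 bp
  [131,139): 8 bp
  [139,146): 7 bp
  [146,155): 9 bp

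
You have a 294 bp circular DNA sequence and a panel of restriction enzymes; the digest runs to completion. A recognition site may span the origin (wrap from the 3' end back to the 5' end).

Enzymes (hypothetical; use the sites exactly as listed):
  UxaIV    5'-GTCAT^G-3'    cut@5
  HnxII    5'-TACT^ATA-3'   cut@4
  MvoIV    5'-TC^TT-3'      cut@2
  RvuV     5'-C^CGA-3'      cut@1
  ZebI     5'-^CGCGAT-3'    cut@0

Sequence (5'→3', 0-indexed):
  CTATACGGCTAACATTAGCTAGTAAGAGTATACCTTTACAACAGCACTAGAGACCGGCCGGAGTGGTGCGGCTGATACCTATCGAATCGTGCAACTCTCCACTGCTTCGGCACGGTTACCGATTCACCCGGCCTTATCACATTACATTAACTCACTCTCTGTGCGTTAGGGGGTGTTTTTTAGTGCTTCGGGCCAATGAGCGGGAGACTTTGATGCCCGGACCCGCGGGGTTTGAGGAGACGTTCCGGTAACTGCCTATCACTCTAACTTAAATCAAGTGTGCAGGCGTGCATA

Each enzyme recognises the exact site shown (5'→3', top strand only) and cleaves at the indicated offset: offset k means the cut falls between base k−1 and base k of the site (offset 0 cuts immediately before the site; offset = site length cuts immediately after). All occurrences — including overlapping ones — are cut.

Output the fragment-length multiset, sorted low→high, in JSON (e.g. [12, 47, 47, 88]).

Per-enzyme occurrences:
  UxaIV (GTCATG, off=5): no sites
  HnxII (TACTATA, off=4): starts [292] → cuts [2]
  MvoIV (TCTT, off=2): no sites
  RvuV (CCGA, off=1): starts [118] → cuts [119]
  ZebI (CGCGAT, off=0): no sites

All cut coordinates (distinct, sorted): [2, 119]

Fragment lengths:
  2→119: 117 bp
  119→2 (wrap): 294-119+2 = 177 bp

[117,177]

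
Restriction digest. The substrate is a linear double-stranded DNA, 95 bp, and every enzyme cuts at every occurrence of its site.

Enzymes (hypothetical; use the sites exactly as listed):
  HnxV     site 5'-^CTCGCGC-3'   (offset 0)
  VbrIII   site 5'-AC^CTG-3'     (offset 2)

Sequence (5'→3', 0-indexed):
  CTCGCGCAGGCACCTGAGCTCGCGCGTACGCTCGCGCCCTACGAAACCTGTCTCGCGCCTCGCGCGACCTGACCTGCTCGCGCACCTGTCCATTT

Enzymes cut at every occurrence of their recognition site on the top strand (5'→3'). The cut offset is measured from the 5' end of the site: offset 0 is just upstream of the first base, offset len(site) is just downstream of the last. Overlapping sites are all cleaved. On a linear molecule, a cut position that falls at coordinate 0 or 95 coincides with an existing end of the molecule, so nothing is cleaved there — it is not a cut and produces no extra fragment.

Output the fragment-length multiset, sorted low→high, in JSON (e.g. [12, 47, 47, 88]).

[3,4,5,5,7,9,10,10,12,13,17]

Scan for sites:
  HnxV CTCGCGC/0: at [0, 18, 30, 51, 58, 76] ⇒ [18, 30, 51, 58, 76] (position 0 is a terminus of the linear molecule — no cut)
  VbrIII ACCTG/2: at [11, 45, 66, 71, 83] ⇒ [13, 47, 68, 73, 85]

All cut coordinates (distinct, sorted): [13, 18, 30, 47, 51, 58, 68, 73, 76, 85]

Fragments:
  [0,13): 13 bp
  [13,18): 5 bp
  [18,30): 12 bp
  [30,47): 17 bp
  [47,51): 4 bp
  [51,58): 7 bp
  [58,68): 10 bp
  [68,73): 5 bp
  [73,76): 3 bp
  [76,85): 9 bp
  [85,95): 10 bp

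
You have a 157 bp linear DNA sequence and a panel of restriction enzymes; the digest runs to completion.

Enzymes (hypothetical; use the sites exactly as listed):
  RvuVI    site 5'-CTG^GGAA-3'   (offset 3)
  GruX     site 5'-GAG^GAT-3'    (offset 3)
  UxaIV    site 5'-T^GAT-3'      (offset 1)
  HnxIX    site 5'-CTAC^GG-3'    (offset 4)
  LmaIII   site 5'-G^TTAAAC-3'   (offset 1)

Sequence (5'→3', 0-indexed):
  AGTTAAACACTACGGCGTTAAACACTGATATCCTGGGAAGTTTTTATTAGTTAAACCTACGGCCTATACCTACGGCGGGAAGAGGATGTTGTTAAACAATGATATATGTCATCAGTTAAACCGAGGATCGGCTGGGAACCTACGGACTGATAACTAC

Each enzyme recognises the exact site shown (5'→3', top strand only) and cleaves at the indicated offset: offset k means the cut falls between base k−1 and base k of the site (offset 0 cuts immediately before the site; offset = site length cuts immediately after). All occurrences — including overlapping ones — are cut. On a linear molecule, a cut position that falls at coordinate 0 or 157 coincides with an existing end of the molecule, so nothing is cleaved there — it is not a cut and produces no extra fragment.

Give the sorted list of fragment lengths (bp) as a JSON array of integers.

[2,4,5,7,9,9,9,9,9,9,10,10,11,11,13,15,15]

Scan for sites:
  RvuVI CTGGGAA/3: at [32, 131] ⇒ [35, 134]
  GruX GAGGAT/3: at [81, 122] ⇒ [84, 125]
  UxaIV TGAT/1: at [25, 99, 147] ⇒ [26, 100, 148]
  HnxIX CTACGG/4: at [9, 56, 69, 139] ⇒ [13, 60, 73, 143]
  LmaIII GTTAAAC/1: at [1, 16, 49, 90, 114] ⇒ [2, 17, 50, 91, 115]

All cut coordinates (distinct, sorted): [2, 13, 17, 26, 35, 50, 60, 73, 84, 91, 100, 115, 125, 134, 143, 148]

Fragment lengths:
  [0,2): 2 bp
  [2,13): 11 bp
  [13,17): 4 bp
  [17,26): 9 bp
  [26,35): 9 bp
  [35,50): 15 bp
  [50,60): 10 bp
  [60,73): 13 bp
  [73,84): 11 bp
  [84,91): 7 bp
  [91,100): 9 bp
  [100,115): 15 bp
  [115,125): 10 bp
  [125,134): 9 bp
  [134,143): 9 bp
  [143,148): 5 bp
  [148,157): 9 bp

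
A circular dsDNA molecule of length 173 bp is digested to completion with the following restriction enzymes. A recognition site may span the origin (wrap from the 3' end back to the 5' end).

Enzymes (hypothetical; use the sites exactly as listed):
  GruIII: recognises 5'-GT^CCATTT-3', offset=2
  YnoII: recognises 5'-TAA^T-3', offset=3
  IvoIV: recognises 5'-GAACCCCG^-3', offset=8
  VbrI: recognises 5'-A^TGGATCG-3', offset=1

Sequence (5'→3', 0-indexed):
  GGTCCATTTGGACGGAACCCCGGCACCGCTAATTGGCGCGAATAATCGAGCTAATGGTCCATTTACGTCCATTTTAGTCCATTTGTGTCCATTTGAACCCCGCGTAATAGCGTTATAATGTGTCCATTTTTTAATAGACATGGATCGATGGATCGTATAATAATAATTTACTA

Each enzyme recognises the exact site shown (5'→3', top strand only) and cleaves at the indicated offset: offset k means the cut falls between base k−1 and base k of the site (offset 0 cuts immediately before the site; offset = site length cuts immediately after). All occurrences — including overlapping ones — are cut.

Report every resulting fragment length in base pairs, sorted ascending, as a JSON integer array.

Per-enzyme occurrences:
  GruIII GTCCATTT/2: at [1, 56, 66, 76, 86, 121] ⇒ [3, 58, 68, 78, 88, 123]
  YnoII TAAT/3: at [29, 42, 51, 104, 115, 131, 157, 160, 163] ⇒ [32, 45, 54, 107, 118, 134, 160, 163, 166]
  IvoIV GAACCCCG/8: at [14, 94] ⇒ [22, 102]
  VbrI ATGGATCG/1: at [139, 147] ⇒ [140, 148]

All cut coordinates (distinct, sorted): [3, 22, 32, 45, 54, 58, 68, 78, 88, 102, 107, 118, 123, 134, 140, 148, 160, 163, 166]

Fragments:
  3→22: 19 bp
  22→32: 10 bp
  32→45: 13 bp
  45→54: 9 bp
  54→58: 4 bp
  58→68: 10 bp
  68→78: 10 bp
  78→88: 10 bp
  88→102: 14 bp
  102→107: 5 bp
  107→118: 11 bp
  118→123: 5 bp
  123→134: 11 bp
  134→140: 6 bp
  140→148: 8 bp
  148→160: 12 bp
  160→163: 3 bp
  163→166: 3 bp
  166→3 (wrap): 173-166+3 = 10 bp

[3,3,4,5,5,6,8,9,10,10,10,10,10,11,11,12,13,14,19]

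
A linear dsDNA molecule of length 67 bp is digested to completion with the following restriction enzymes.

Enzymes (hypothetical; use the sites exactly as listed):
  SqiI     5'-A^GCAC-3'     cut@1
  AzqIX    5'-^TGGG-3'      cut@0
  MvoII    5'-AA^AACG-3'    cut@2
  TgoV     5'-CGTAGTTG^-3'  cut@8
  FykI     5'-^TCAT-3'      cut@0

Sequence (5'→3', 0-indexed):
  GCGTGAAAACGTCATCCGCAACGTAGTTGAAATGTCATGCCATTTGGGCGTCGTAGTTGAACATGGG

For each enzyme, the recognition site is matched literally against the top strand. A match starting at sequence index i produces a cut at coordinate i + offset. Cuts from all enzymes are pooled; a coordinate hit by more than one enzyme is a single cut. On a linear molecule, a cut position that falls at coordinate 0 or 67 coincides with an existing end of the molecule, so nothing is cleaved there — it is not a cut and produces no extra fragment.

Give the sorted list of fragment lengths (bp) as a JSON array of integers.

Per-enzyme occurrences:
  SqiI (AGCAC, off=1): no sites
  AzqIX TGGG/0: at [44, 63] ⇒ [44, 63]
  MvoII AAAACG/2: at [5] ⇒ [7]
  TgoV CGTAGTTG/8: at [21, 51] ⇒ [29, 59]
  FykI TCAT/0: at [11, 34] ⇒ [11, 34]

Pooled cuts: [7, 11, 29, 34, 44, 59, 63]

Fragment lengths:
  [0,7): 7 bp
  [7,11): 4 bp
  [11,29): 18 bp
  [29,34): 5 bp
  [34,44): 10 bp
  [44,59): 15 bp
  [59,63): 4 bp
  [63,67): 4 bp

[4,4,4,5,7,10,15,18]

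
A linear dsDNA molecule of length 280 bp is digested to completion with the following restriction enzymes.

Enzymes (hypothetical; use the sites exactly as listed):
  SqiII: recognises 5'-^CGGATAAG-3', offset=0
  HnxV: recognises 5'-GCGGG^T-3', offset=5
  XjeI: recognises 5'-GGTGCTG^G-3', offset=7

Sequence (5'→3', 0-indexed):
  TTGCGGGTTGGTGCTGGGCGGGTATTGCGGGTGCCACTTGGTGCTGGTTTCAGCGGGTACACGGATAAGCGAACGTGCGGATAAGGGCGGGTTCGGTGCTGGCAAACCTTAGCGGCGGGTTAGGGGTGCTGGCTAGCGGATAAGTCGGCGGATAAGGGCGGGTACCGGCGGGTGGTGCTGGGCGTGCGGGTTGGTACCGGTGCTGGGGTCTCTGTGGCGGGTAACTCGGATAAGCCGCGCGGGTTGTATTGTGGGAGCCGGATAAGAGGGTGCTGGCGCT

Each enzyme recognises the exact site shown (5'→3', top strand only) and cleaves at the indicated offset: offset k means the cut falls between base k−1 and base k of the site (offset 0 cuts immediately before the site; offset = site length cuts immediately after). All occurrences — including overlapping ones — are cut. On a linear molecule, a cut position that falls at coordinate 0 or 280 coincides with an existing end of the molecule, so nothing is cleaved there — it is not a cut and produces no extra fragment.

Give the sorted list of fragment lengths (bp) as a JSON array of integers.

[4,5,5,5,6,7,8,9,9,10,10,10,11,12,12,14,14,15,15,15,16,16,17,17,18]

Scan for sites:
  SqiII (CGGATAAG, off=0): starts [61, 77, 136, 148, 226, 258] → cuts [61, 77, 136, 148, 226, 258]
  HnxV (GCGGGT, off=5): starts [2, 17, 26, 52, 86, 114, 157, 167, 185, 216, 238] → cuts [7, 22, 31, 57, 91, 119, 162, 172, 190, 221, 243]
  XjeI (GGTGCTGG, off=7): starts [9, 39, 94, 124, 173, 198, 268] → cuts [16, 46, 101, 131, 180, 205, 275]

All cut coordinates (distinct, sorted): [7, 16, 22, 31, 46, 57, 61, 77, 91, 101, 119, 131, 136, 148, 162, 172, 180, 190, 205, 221, 226, 243, 258, 275]

Fragment lengths:
  [0,7): 7 bp
  [7,16): 9 bp
  [16,22): 6 bp
  [22,31): 9 bp
  [31,46): 15 bp
  [46,57): 11 bp
  [57,61): 4 bp
  [61,77): 16 bp
  [77,91): 14 bp
  [91,101): 10 bp
  [101,119): 18 bp
  [119,131): 12 bp
  [131,136): 5 bp
  [136,148): 12 bp
  [148,162): 14 bp
  [162,172): 10 bp
  [172,180): 8 bp
  [180,190): 10 bp
  [190,205): 15 bp
  [205,221): 16 bp
  [221,226): 5 bp
  [226,243): 17 bp
  [243,258): 15 bp
  [258,275): 17 bp
  [275,280): 5 bp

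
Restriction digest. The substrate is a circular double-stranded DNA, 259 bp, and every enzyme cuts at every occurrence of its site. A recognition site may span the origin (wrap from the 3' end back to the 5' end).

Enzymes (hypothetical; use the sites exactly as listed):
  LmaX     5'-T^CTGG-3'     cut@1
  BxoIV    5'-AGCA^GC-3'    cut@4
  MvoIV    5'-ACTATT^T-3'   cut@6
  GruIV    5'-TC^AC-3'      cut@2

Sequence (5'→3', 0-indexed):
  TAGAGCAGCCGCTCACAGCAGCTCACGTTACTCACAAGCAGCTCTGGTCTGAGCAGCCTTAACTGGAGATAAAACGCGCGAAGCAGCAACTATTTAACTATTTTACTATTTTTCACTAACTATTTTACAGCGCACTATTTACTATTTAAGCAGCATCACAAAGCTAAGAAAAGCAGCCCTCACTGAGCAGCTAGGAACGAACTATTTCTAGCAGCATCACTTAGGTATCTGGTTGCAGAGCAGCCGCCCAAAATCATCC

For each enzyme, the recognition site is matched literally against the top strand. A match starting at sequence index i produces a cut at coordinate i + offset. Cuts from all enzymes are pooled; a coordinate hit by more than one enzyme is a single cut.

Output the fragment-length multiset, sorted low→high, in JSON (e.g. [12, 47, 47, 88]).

[3,4,4,5,5,6,6,6,7,7,7,7,8,8,8,9,9,10,10,12,14,15,17,18,24,30]

Per-enzyme occurrences:
  LmaX (TCTGG, off=1): starts [42, 227] → cuts [43, 228]
  BxoIV (AGCAGC, off=4): starts [3, 16, 36, 51, 81, 148, 171, 185, 209, 238] → cuts [7, 20, 40, 55, 85, 152, 175, 189, 213, 242]
  MvoIV (ACTATTT, off=6): starts [88, 96, 104, 118, 133, 140, 200] → cuts [94, 102, 110, 124, 139, 146, 206]
  GruIV (TCAC, off=2): starts [12, 22, 31, 112, 155, 179, 216] → cuts [14, 24, 33, 114, 157, 181, 218]

All cut coordinates (distinct, sorted): [7, 14, 20, 24, 33, 40, 43, 55, 85, 94, 102, 110, 114, 124, 139, 146, 152, 157, 175, 181, 189, 206, 213, 218, 228, 242]

Fragment lengths:
  7→14: 7 bp
  14→20: 6 bp
  20→24: 4 bp
  24→33: 9 bp
  33→40: 7 bp
  40→43: 3 bp
  43→55: 12 bp
  55→85: 30 bp
  85→94: 9 bp
  94→102: 8 bp
  102→110: 8 bp
  110→114: 4 bp
  114→124: 10 bp
  124→139: 15 bp
  139→146: 7 bp
  146→152: 6 bp
  152→157: 5 bp
  157→175: 18 bp
  175→181: 6 bp
  181→189: 8 bp
  189→206: 17 bp
  206→213: 7 bp
  213→218: 5 bp
  218→228: 10 bp
  228→242: 14 bp
  242→7 (wrap): 259-242+7 = 24 bp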